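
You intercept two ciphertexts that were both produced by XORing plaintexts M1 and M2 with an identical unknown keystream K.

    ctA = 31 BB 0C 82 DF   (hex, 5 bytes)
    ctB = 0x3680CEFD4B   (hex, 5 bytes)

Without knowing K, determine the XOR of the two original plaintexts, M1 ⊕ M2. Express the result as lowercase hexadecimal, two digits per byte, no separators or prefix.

ctA ⊕ ctB = (M1 ⊕ K) ⊕ (M2 ⊕ K) = M1 ⊕ M2 — the shared key cancels under XOR.
 49 ⊕  54 =   7
187 ⊕ 128 =  59
 12 ⊕ 206 = 194
130 ⊕ 253 = 127
223 ⊕  75 = 148

073bc27f94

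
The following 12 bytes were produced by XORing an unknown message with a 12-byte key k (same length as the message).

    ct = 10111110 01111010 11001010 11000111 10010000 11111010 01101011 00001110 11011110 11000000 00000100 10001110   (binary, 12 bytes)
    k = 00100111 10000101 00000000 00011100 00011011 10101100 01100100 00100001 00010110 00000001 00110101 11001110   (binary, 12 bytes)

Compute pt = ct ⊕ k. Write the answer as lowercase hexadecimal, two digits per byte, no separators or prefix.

XOR is its own inverse, so applying the key byte-wise gives the result directly.
be ^ 27 = 99
7a ^ 85 = ff
ca ^ 00 = ca
c7 ^ 1c = db
90 ^ 1b = 8b
fa ^ ac = 56
6b ^ 64 = 0f
0e ^ 21 = 2f
de ^ 16 = c8
c0 ^ 01 = c1
04 ^ 35 = 31
8e ^ ce = 40

99ffcadb8b560f2fc8c13140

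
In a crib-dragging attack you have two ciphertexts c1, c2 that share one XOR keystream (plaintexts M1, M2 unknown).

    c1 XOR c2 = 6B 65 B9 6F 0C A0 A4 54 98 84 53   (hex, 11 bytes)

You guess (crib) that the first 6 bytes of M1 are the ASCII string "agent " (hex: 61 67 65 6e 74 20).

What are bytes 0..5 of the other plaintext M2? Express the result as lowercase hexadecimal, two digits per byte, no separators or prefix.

Since c1 ⊕ c2 = M1 ⊕ M2, XORing with the guessed M1 bytes yields the corresponding M2 bytes: M2 = (c1 ⊕ c2) ⊕ M1.
01101011 xor 01100001 = 00001010
01100101 xor 01100111 = 00000010
10111001 xor 01100101 = 11011100
01101111 xor 01101110 = 00000001
00001100 xor 01110100 = 01111000
10100000 xor 00100000 = 10000000

0a02dc017880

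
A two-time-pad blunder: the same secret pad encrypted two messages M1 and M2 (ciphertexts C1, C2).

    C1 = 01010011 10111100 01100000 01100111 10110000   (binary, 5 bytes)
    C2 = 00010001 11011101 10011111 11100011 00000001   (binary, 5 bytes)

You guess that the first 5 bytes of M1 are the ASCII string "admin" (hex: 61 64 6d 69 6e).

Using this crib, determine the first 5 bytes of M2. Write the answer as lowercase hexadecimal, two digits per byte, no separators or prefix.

First, C1 ⊕ C2 = (M1 ⊕ K) ⊕ (M2 ⊕ K) = M1 ⊕ M2, so the key drops out. Then M2 = (M1 ⊕ M2) ⊕ M1 over the first 5 bytes.
byte 0: (53 ^ 11) ^ 61 = 42 ^ 61 = 23
byte 1: (bc ^ dd) ^ 64 = 61 ^ 64 = 05
byte 2: (60 ^ 9f) ^ 6d = ff ^ 6d = 92
byte 3: (67 ^ e3) ^ 69 = 84 ^ 69 = ed
byte 4: (b0 ^ 01) ^ 6e = b1 ^ 6e = df

230592eddf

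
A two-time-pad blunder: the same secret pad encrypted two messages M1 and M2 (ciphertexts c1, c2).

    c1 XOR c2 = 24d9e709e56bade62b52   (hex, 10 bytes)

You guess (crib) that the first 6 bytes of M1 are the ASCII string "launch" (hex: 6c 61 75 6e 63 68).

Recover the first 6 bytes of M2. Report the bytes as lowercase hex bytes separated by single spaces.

48 b8 92 67 86 03

Since c1 ⊕ c2 = M1 ⊕ M2, XORing with the guessed M1 bytes yields the corresponding M2 bytes: M2 = (c1 ⊕ c2) ⊕ M1.
byte 0: 00100100 ^ 01101100 = 01001000
byte 1: 11011001 ^ 01100001 = 10111000
byte 2: 11100111 ^ 01110101 = 10010010
byte 3: 00001001 ^ 01101110 = 01100111
byte 4: 11100101 ^ 01100011 = 10000110
byte 5: 01101011 ^ 01101000 = 00000011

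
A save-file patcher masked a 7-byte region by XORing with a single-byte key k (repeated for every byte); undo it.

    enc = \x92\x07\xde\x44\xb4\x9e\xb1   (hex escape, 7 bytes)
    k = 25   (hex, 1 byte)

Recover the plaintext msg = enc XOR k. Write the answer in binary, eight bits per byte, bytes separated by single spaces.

10110111 00100010 11111011 01100001 10010001 10111011 10010100

The 1-byte key repeats, so the effective keystream is 25 25 25 25 25 25 25.
byte 0: 146 ^  37 = 183
byte 1:   7 ^  37 =  34
byte 2: 222 ^  37 = 251
byte 3:  68 ^  37 =  97
byte 4: 180 ^  37 = 145
byte 5: 158 ^  37 = 187
byte 6: 177 ^  37 = 148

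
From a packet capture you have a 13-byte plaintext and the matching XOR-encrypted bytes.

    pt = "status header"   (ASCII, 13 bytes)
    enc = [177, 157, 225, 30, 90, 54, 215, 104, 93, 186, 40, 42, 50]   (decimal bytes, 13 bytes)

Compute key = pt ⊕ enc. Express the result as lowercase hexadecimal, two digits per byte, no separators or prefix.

c2e9806a2f45f70038db4c4f40

Since enc = pt ⊕ key, XORing both sides with pt gives key = pt ⊕ enc.
73 xor b1 = c2
74 xor 9d = e9
61 xor e1 = 80
74 xor 1e = 6a
75 xor 5a = 2f
73 xor 36 = 45
20 xor d7 = f7
68 xor 68 = 00
65 xor 5d = 38
61 xor ba = db
64 xor 28 = 4c
65 xor 2a = 4f
72 xor 32 = 40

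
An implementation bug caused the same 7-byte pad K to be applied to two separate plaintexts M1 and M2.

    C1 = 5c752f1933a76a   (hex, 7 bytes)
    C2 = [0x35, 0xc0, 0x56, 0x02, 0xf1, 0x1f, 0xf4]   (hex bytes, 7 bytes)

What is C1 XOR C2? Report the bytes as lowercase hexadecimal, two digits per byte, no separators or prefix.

69b5791bc2b89e

C1 ⊕ C2 = (M1 ⊕ K) ⊕ (M2 ⊕ K) = M1 ⊕ M2 — the shared key cancels under XOR.
01011100 ⊕ 00110101 = 01101001
01110101 ⊕ 11000000 = 10110101
00101111 ⊕ 01010110 = 01111001
00011001 ⊕ 00000010 = 00011011
00110011 ⊕ 11110001 = 11000010
10100111 ⊕ 00011111 = 10111000
01101010 ⊕ 11110100 = 10011110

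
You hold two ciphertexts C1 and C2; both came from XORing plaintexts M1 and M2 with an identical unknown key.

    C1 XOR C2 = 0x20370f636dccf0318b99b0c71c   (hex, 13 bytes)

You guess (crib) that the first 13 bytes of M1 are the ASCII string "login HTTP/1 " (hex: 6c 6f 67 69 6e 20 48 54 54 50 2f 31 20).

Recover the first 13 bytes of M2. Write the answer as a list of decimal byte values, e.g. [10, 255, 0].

Since C1 ⊕ C2 = M1 ⊕ M2, XORing with the guessed M1 bytes yields the corresponding M2 bytes: M2 = (C1 ⊕ C2) ⊕ M1.
20 ⊕ 6c = 4c
37 ⊕ 6f = 58
0f ⊕ 67 = 68
63 ⊕ 69 = 0a
6d ⊕ 6e = 03
cc ⊕ 20 = ec
f0 ⊕ 48 = b8
31 ⊕ 54 = 65
8b ⊕ 54 = df
99 ⊕ 50 = c9
b0 ⊕ 2f = 9f
c7 ⊕ 31 = f6
1c ⊕ 20 = 3c

[76, 88, 104, 10, 3, 236, 184, 101, 223, 201, 159, 246, 60]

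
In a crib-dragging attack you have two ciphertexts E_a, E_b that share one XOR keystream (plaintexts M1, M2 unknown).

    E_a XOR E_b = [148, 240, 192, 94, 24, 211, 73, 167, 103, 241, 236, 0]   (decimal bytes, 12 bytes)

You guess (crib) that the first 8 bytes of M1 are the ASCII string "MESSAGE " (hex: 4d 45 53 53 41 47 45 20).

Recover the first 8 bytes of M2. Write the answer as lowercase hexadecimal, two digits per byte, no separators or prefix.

Since E_a ⊕ E_b = M1 ⊕ M2, XORing with the guessed M1 bytes yields the corresponding M2 bytes: M2 = (E_a ⊕ E_b) ⊕ M1.
94 ⊕ 4d = d9
f0 ⊕ 45 = b5
c0 ⊕ 53 = 93
5e ⊕ 53 = 0d
18 ⊕ 41 = 59
d3 ⊕ 47 = 94
49 ⊕ 45 = 0c
a7 ⊕ 20 = 87

d9b5930d59940c87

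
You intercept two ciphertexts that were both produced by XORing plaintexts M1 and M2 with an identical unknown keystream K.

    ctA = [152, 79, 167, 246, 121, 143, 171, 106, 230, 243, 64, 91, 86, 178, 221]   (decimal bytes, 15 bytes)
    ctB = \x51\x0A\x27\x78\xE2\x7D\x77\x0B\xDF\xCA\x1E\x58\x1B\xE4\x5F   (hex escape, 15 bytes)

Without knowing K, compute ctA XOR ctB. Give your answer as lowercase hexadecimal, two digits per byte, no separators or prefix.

ctA ⊕ ctB = (M1 ⊕ K) ⊕ (M2 ⊕ K) = M1 ⊕ M2 — the shared key cancels under XOR.
byte 0: 98 ⊕ 51 = c9
byte 1: 4f ⊕ 0a = 45
byte 2: a7 ⊕ 27 = 80
byte 3: f6 ⊕ 78 = 8e
byte 4: 79 ⊕ e2 = 9b
byte 5: 8f ⊕ 7d = f2
byte 6: ab ⊕ 77 = dc
byte 7: 6a ⊕ 0b = 61
byte 8: e6 ⊕ df = 39
byte 9: f3 ⊕ ca = 39
byte 10: 40 ⊕ 1e = 5e
byte 11: 5b ⊕ 58 = 03
byte 12: 56 ⊕ 1b = 4d
byte 13: b2 ⊕ e4 = 56
byte 14: dd ⊕ 5f = 82

c945808e9bf2dc6139395e034d5682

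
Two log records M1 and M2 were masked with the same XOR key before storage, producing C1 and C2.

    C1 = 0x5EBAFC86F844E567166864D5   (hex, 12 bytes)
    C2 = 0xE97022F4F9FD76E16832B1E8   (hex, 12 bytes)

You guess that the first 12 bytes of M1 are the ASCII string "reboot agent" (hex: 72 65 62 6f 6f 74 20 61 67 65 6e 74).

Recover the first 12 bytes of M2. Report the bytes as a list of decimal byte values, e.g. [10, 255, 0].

First, C1 ⊕ C2 = (M1 ⊕ K) ⊕ (M2 ⊕ K) = M1 ⊕ M2, so the key drops out. Then M2 = (M1 ⊕ M2) ⊕ M1 over the first 12 bytes.
byte 0: (5e ^ e9) ^ 72 = b7 ^ 72 = c5
byte 1: (ba ^ 70) ^ 65 = ca ^ 65 = af
byte 2: (fc ^ 22) ^ 62 = de ^ 62 = bc
byte 3: (86 ^ f4) ^ 6f = 72 ^ 6f = 1d
byte 4: (f8 ^ f9) ^ 6f = 01 ^ 6f = 6e
byte 5: (44 ^ fd) ^ 74 = b9 ^ 74 = cd
byte 6: (e5 ^ 76) ^ 20 = 93 ^ 20 = b3
byte 7: (67 ^ e1) ^ 61 = 86 ^ 61 = e7
byte 8: (16 ^ 68) ^ 67 = 7e ^ 67 = 19
byte 9: (68 ^ 32) ^ 65 = 5a ^ 65 = 3f
byte 10: (64 ^ b1) ^ 6e = d5 ^ 6e = bb
byte 11: (d5 ^ e8) ^ 74 = 3d ^ 74 = 49

[197, 175, 188, 29, 110, 205, 179, 231, 25, 63, 187, 73]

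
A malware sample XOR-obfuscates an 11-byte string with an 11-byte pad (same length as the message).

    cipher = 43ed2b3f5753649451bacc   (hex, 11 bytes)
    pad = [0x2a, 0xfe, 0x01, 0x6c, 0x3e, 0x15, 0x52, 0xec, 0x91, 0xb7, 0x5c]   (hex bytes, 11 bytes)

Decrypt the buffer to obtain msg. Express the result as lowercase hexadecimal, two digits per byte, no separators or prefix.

XOR is its own inverse, so applying the key byte-wise gives the result directly.
byte 0: 43 xor 2a = 69
byte 1: ed xor fe = 13
byte 2: 2b xor 01 = 2a
byte 3: 3f xor 6c = 53
byte 4: 57 xor 3e = 69
byte 5: 53 xor 15 = 46
byte 6: 64 xor 52 = 36
byte 7: 94 xor ec = 78
byte 8: 51 xor 91 = c0
byte 9: ba xor b7 = 0d
byte 10: cc xor 5c = 90

69132a5369463678c00d90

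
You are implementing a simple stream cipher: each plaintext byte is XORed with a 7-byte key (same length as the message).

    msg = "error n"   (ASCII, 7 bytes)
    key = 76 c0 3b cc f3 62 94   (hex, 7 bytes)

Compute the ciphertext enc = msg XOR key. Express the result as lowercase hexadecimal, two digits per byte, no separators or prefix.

XOR is its own inverse, so applying the key byte-wise gives the result directly.
byte 0: 65 ^ 76 = 13
byte 1: 72 ^ c0 = b2
byte 2: 72 ^ 3b = 49
byte 3: 6f ^ cc = a3
byte 4: 72 ^ f3 = 81
byte 5: 20 ^ 62 = 42
byte 6: 6e ^ 94 = fa

13b249a38142fa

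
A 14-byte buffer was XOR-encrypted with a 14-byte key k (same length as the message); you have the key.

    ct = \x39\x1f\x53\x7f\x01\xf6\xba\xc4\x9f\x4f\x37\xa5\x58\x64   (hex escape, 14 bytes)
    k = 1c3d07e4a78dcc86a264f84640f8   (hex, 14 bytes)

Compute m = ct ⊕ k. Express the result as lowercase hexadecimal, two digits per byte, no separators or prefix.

2522549ba67b76423d2bcfe3189c

byte 0: 39 ^ 1c = 25
byte 1: 1f ^ 3d = 22
byte 2: 53 ^ 07 = 54
byte 3: 7f ^ e4 = 9b
byte 4: 01 ^ a7 = a6
byte 5: f6 ^ 8d = 7b
byte 6: ba ^ cc = 76
byte 7: c4 ^ 86 = 42
byte 8: 9f ^ a2 = 3d
byte 9: 4f ^ 64 = 2b
byte 10: 37 ^ f8 = cf
byte 11: a5 ^ 46 = e3
byte 12: 58 ^ 40 = 18
byte 13: 64 ^ f8 = 9c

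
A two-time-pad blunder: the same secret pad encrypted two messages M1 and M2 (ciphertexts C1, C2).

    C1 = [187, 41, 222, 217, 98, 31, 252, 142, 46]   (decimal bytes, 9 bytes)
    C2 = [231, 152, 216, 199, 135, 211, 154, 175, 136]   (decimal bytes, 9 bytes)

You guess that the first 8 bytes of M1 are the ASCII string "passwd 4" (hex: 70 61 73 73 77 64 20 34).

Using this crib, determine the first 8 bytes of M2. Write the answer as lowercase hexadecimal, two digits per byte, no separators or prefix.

First, C1 ⊕ C2 = (M1 ⊕ K) ⊕ (M2 ⊕ K) = M1 ⊕ M2, so the key drops out. Then M2 = (M1 ⊕ M2) ⊕ M1 over the first 8 bytes.
byte 0: (bb ⊕ e7) ⊕ 70 = 5c ⊕ 70 = 2c
byte 1: (29 ⊕ 98) ⊕ 61 = b1 ⊕ 61 = d0
byte 2: (de ⊕ d8) ⊕ 73 = 06 ⊕ 73 = 75
byte 3: (d9 ⊕ c7) ⊕ 73 = 1e ⊕ 73 = 6d
byte 4: (62 ⊕ 87) ⊕ 77 = e5 ⊕ 77 = 92
byte 5: (1f ⊕ d3) ⊕ 64 = cc ⊕ 64 = a8
byte 6: (fc ⊕ 9a) ⊕ 20 = 66 ⊕ 20 = 46
byte 7: (8e ⊕ af) ⊕ 34 = 21 ⊕ 34 = 15

2cd0756d92a84615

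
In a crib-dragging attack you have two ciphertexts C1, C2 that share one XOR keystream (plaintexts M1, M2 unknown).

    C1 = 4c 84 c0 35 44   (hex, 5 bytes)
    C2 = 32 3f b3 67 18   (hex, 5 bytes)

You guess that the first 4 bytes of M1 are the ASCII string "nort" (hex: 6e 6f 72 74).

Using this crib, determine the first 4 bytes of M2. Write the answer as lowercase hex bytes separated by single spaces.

10 d4 01 26

First, C1 ⊕ C2 = (M1 ⊕ K) ⊕ (M2 ⊕ K) = M1 ⊕ M2, so the key drops out. Then M2 = (M1 ⊕ M2) ⊕ M1 over the first 4 bytes.
byte 0: (4c ^ 32) ^ 6e = 7e ^ 6e = 10
byte 1: (84 ^ 3f) ^ 6f = bb ^ 6f = d4
byte 2: (c0 ^ b3) ^ 72 = 73 ^ 72 = 01
byte 3: (35 ^ 67) ^ 74 = 52 ^ 74 = 26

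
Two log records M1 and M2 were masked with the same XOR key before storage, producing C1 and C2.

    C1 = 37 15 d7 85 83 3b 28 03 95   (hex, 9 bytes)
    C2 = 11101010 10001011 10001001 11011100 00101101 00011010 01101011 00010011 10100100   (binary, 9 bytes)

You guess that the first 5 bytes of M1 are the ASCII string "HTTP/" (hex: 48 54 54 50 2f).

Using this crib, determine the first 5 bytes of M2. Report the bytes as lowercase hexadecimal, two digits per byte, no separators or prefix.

First, C1 ⊕ C2 = (M1 ⊕ K) ⊕ (M2 ⊕ K) = M1 ⊕ M2, so the key drops out. Then M2 = (M1 ⊕ M2) ⊕ M1 over the first 5 bytes.
byte 0: (37 ^ ea) ^ 48 = dd ^ 48 = 95
byte 1: (15 ^ 8b) ^ 54 = 9e ^ 54 = ca
byte 2: (d7 ^ 89) ^ 54 = 5e ^ 54 = 0a
byte 3: (85 ^ dc) ^ 50 = 59 ^ 50 = 09
byte 4: (83 ^ 2d) ^ 2f = ae ^ 2f = 81

95ca0a0981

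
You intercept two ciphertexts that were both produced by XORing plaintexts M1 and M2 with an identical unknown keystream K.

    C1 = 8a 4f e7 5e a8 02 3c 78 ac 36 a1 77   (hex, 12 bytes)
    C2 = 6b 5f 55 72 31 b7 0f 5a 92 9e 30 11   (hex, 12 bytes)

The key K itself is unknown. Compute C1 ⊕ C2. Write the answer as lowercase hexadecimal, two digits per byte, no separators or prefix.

e110b22c99b533223ea89166

C1 ⊕ C2 = (M1 ⊕ K) ⊕ (M2 ⊕ K) = M1 ⊕ M2 — the shared key cancels under XOR.
byte 0: 138 xor 107 = 225
byte 1:  79 xor  95 =  16
byte 2: 231 xor  85 = 178
byte 3:  94 xor 114 =  44
byte 4: 168 xor  49 = 153
byte 5:   2 xor 183 = 181
byte 6:  60 xor  15 =  51
byte 7: 120 xor  90 =  34
byte 8: 172 xor 146 =  62
byte 9:  54 xor 158 = 168
byte 10: 161 xor  48 = 145
byte 11: 119 xor  17 = 102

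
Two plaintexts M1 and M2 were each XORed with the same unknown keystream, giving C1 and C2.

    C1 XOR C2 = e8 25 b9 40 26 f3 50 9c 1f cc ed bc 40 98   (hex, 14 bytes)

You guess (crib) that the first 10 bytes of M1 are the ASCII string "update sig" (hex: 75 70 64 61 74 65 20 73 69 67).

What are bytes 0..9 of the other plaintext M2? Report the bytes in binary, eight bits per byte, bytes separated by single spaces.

10011101 01010101 11011101 00100001 01010010 10010110 01110000 11101111 01110110 10101011

Since C1 ⊕ C2 = M1 ⊕ M2, XORing with the guessed M1 bytes yields the corresponding M2 bytes: M2 = (C1 ⊕ C2) ⊕ M1.
e8 xor 75 = 9d
25 xor 70 = 55
b9 xor 64 = dd
40 xor 61 = 21
26 xor 74 = 52
f3 xor 65 = 96
50 xor 20 = 70
9c xor 73 = ef
1f xor 69 = 76
cc xor 67 = ab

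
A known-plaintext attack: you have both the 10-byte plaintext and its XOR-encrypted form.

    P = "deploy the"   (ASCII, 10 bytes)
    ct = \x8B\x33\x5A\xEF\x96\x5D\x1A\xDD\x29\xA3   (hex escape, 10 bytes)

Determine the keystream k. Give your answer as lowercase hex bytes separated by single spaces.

ef 56 2a 83 f9 24 3a a9 41 c6

Since ct = P ⊕ k, XORing both sides with P gives k = P ⊕ ct.
64 XOR 8b = ef
65 XOR 33 = 56
70 XOR 5a = 2a
6c XOR ef = 83
6f XOR 96 = f9
79 XOR 5d = 24
20 XOR 1a = 3a
74 XOR dd = a9
68 XOR 29 = 41
65 XOR a3 = c6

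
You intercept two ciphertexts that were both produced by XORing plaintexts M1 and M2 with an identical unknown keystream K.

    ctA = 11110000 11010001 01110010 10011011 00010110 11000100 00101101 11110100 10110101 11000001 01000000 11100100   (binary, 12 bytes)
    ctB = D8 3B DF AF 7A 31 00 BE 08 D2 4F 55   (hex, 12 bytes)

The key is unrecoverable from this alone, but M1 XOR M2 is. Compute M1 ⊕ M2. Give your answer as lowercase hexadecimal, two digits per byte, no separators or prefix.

ctA ⊕ ctB = (M1 ⊕ K) ⊕ (M2 ⊕ K) = M1 ⊕ M2 — the shared key cancels under XOR.
240 ^ 216 =  40
209 ^  59 = 234
114 ^ 223 = 173
155 ^ 175 =  52
 22 ^ 122 = 108
196 ^  49 = 245
 45 ^   0 =  45
244 ^ 190 =  74
181 ^   8 = 189
193 ^ 210 =  19
 64 ^  79 =  15
228 ^  85 = 177

28eaad346cf52d4abd130fb1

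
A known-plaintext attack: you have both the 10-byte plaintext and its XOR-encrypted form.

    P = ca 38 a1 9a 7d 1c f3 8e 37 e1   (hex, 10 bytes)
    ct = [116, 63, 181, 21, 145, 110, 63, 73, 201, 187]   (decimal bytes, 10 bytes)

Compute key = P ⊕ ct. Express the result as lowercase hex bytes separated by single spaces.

be 07 14 8f ec 72 cc c7 fe 5a

Since ct = P ⊕ key, XORing both sides with P gives key = P ⊕ ct.
byte 0: 202 ⊕ 116 = 190
byte 1:  56 ⊕  63 =   7
byte 2: 161 ⊕ 181 =  20
byte 3: 154 ⊕  21 = 143
byte 4: 125 ⊕ 145 = 236
byte 5:  28 ⊕ 110 = 114
byte 6: 243 ⊕  63 = 204
byte 7: 142 ⊕  73 = 199
byte 8:  55 ⊕ 201 = 254
byte 9: 225 ⊕ 187 =  90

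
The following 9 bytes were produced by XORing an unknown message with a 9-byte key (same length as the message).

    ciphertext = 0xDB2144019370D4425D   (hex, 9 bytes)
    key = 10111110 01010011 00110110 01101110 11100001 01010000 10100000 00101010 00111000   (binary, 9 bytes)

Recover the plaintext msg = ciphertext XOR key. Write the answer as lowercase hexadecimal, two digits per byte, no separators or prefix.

XOR is its own inverse, so applying the key byte-wise gives the result directly.
db ^ be = 65
21 ^ 53 = 72
44 ^ 36 = 72
01 ^ 6e = 6f
93 ^ e1 = 72
70 ^ 50 = 20
d4 ^ a0 = 74
42 ^ 2a = 68
5d ^ 38 = 65

6572726f7220746865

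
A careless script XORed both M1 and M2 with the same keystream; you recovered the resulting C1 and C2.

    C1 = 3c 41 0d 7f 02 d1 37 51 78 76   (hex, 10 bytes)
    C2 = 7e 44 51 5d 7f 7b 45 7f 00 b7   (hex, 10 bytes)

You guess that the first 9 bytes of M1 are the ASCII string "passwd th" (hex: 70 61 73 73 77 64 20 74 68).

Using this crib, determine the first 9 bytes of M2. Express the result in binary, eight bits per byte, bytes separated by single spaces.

First, C1 ⊕ C2 = (M1 ⊕ K) ⊕ (M2 ⊕ K) = M1 ⊕ M2, so the key drops out. Then M2 = (M1 ⊕ M2) ⊕ M1 over the first 9 bytes.
byte 0: (3c XOR 7e) XOR 70 = 42 XOR 70 = 32
byte 1: (41 XOR 44) XOR 61 = 05 XOR 61 = 64
byte 2: (0d XOR 51) XOR 73 = 5c XOR 73 = 2f
byte 3: (7f XOR 5d) XOR 73 = 22 XOR 73 = 51
byte 4: (02 XOR 7f) XOR 77 = 7d XOR 77 = 0a
byte 5: (d1 XOR 7b) XOR 64 = aa XOR 64 = ce
byte 6: (37 XOR 45) XOR 20 = 72 XOR 20 = 52
byte 7: (51 XOR 7f) XOR 74 = 2e XOR 74 = 5a
byte 8: (78 XOR 00) XOR 68 = 78 XOR 68 = 10

00110010 01100100 00101111 01010001 00001010 11001110 01010010 01011010 00010000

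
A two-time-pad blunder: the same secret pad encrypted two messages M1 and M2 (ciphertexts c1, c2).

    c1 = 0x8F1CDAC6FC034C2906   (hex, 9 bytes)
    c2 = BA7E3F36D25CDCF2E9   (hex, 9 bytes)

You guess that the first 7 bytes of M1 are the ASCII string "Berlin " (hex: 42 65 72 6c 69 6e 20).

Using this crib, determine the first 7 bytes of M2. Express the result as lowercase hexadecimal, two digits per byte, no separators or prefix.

7707979c4731b0

First, c1 ⊕ c2 = (M1 ⊕ K) ⊕ (M2 ⊕ K) = M1 ⊕ M2, so the key drops out. Then M2 = (M1 ⊕ M2) ⊕ M1 over the first 7 bytes.
byte 0: (8f ^ ba) ^ 42 = 35 ^ 42 = 77
byte 1: (1c ^ 7e) ^ 65 = 62 ^ 65 = 07
byte 2: (da ^ 3f) ^ 72 = e5 ^ 72 = 97
byte 3: (c6 ^ 36) ^ 6c = f0 ^ 6c = 9c
byte 4: (fc ^ d2) ^ 69 = 2e ^ 69 = 47
byte 5: (03 ^ 5c) ^ 6e = 5f ^ 6e = 31
byte 6: (4c ^ dc) ^ 20 = 90 ^ 20 = b0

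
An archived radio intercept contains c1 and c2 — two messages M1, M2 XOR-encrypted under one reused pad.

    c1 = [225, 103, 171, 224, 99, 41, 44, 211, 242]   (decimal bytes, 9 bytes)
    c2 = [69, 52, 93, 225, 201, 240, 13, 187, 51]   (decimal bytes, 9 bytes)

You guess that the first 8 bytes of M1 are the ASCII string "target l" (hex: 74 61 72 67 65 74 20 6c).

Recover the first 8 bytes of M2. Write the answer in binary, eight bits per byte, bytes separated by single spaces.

11010000 00110010 10000100 01100110 11001111 10101101 00000001 00000100

First, c1 ⊕ c2 = (M1 ⊕ K) ⊕ (M2 ⊕ K) = M1 ⊕ M2, so the key drops out. Then M2 = (M1 ⊕ M2) ⊕ M1 over the first 8 bytes.
byte 0: (e1 xor 45) xor 74 = a4 xor 74 = d0
byte 1: (67 xor 34) xor 61 = 53 xor 61 = 32
byte 2: (ab xor 5d) xor 72 = f6 xor 72 = 84
byte 3: (e0 xor e1) xor 67 = 01 xor 67 = 66
byte 4: (63 xor c9) xor 65 = aa xor 65 = cf
byte 5: (29 xor f0) xor 74 = d9 xor 74 = ad
byte 6: (2c xor 0d) xor 20 = 21 xor 20 = 01
byte 7: (d3 xor bb) xor 6c = 68 xor 6c = 04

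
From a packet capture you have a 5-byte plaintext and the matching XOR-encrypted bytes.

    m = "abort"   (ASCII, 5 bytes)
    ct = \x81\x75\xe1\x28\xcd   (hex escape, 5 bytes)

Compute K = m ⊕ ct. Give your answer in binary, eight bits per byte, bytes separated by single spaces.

Since ct = m ⊕ K, XORing both sides with m gives K = m ⊕ ct.
61 XOR 81 = e0
62 XOR 75 = 17
6f XOR e1 = 8e
72 XOR 28 = 5a
74 XOR cd = b9

11100000 00010111 10001110 01011010 10111001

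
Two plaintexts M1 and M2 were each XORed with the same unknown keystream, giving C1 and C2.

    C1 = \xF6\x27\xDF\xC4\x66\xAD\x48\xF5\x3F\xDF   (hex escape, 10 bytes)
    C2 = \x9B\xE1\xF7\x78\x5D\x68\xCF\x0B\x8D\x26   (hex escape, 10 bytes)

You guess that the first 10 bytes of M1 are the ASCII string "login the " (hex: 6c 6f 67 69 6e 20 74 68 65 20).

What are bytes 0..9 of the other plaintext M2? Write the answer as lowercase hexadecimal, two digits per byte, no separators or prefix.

01a94fd555e5f396d7d9

First, C1 ⊕ C2 = (M1 ⊕ K) ⊕ (M2 ⊕ K) = M1 ⊕ M2, so the key drops out. Then M2 = (M1 ⊕ M2) ⊕ M1 over the first 10 bytes.
byte 0: (f6 XOR 9b) XOR 6c = 6d XOR 6c = 01
byte 1: (27 XOR e1) XOR 6f = c6 XOR 6f = a9
byte 2: (df XOR f7) XOR 67 = 28 XOR 67 = 4f
byte 3: (c4 XOR 78) XOR 69 = bc XOR 69 = d5
byte 4: (66 XOR 5d) XOR 6e = 3b XOR 6e = 55
byte 5: (ad XOR 68) XOR 20 = c5 XOR 20 = e5
byte 6: (48 XOR cf) XOR 74 = 87 XOR 74 = f3
byte 7: (f5 XOR 0b) XOR 68 = fe XOR 68 = 96
byte 8: (3f XOR 8d) XOR 65 = b2 XOR 65 = d7
byte 9: (df XOR 26) XOR 20 = f9 XOR 20 = d9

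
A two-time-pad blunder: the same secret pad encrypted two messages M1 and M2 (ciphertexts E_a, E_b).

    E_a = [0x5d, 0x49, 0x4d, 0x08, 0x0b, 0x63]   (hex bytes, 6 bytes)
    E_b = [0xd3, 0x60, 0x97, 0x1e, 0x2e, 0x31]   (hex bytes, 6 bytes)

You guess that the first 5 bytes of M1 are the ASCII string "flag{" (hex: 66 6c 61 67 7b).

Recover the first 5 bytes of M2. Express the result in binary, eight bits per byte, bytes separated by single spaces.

First, E_a ⊕ E_b = (M1 ⊕ K) ⊕ (M2 ⊕ K) = M1 ⊕ M2, so the key drops out. Then M2 = (M1 ⊕ M2) ⊕ M1 over the first 5 bytes.
byte 0: (5d xor d3) xor 66 = 8e xor 66 = e8
byte 1: (49 xor 60) xor 6c = 29 xor 6c = 45
byte 2: (4d xor 97) xor 61 = da xor 61 = bb
byte 3: (08 xor 1e) xor 67 = 16 xor 67 = 71
byte 4: (0b xor 2e) xor 7b = 25 xor 7b = 5e

11101000 01000101 10111011 01110001 01011110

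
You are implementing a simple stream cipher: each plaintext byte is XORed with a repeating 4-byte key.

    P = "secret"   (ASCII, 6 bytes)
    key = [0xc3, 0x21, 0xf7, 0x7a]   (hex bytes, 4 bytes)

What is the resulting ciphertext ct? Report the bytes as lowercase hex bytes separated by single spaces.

The 4-byte key repeats, so the effective keystream is c3 21 f7 7a c3 21.
byte 0: 73 ⊕ c3 = b0
byte 1: 65 ⊕ 21 = 44
byte 2: 63 ⊕ f7 = 94
byte 3: 72 ⊕ 7a = 08
byte 4: 65 ⊕ c3 = a6
byte 5: 74 ⊕ 21 = 55

b0 44 94 08 a6 55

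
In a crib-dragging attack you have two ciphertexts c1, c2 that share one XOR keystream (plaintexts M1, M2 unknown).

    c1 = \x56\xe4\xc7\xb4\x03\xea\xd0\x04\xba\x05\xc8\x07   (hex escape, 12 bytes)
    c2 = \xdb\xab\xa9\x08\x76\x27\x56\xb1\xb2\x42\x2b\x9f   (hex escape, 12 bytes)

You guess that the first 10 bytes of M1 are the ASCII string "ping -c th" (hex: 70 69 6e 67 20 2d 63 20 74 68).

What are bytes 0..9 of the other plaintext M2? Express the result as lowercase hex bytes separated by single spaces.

fd 26 00 db 55 e0 e5 95 7c 2f

First, c1 ⊕ c2 = (M1 ⊕ K) ⊕ (M2 ⊕ K) = M1 ⊕ M2, so the key drops out. Then M2 = (M1 ⊕ M2) ⊕ M1 over the first 10 bytes.
byte 0: (56 ^ db) ^ 70 = 8d ^ 70 = fd
byte 1: (e4 ^ ab) ^ 69 = 4f ^ 69 = 26
byte 2: (c7 ^ a9) ^ 6e = 6e ^ 6e = 00
byte 3: (b4 ^ 08) ^ 67 = bc ^ 67 = db
byte 4: (03 ^ 76) ^ 20 = 75 ^ 20 = 55
byte 5: (ea ^ 27) ^ 2d = cd ^ 2d = e0
byte 6: (d0 ^ 56) ^ 63 = 86 ^ 63 = e5
byte 7: (04 ^ b1) ^ 20 = b5 ^ 20 = 95
byte 8: (ba ^ b2) ^ 74 = 08 ^ 74 = 7c
byte 9: (05 ^ 42) ^ 68 = 47 ^ 68 = 2f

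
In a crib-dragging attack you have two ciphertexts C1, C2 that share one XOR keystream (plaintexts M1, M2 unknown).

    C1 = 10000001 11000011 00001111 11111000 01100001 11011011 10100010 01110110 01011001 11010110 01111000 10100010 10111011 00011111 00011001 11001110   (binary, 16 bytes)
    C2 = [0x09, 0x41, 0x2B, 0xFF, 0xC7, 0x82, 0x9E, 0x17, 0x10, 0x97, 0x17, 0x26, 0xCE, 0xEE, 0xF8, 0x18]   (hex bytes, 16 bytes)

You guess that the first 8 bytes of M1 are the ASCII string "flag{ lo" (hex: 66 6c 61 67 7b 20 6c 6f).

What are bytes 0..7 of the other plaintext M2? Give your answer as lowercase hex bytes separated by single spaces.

ee ee 45 60 dd 79 50 0e

First, C1 ⊕ C2 = (M1 ⊕ K) ⊕ (M2 ⊕ K) = M1 ⊕ M2, so the key drops out. Then M2 = (M1 ⊕ M2) ⊕ M1 over the first 8 bytes.
byte 0: (81 ⊕ 09) ⊕ 66 = 88 ⊕ 66 = ee
byte 1: (c3 ⊕ 41) ⊕ 6c = 82 ⊕ 6c = ee
byte 2: (0f ⊕ 2b) ⊕ 61 = 24 ⊕ 61 = 45
byte 3: (f8 ⊕ ff) ⊕ 67 = 07 ⊕ 67 = 60
byte 4: (61 ⊕ c7) ⊕ 7b = a6 ⊕ 7b = dd
byte 5: (db ⊕ 82) ⊕ 20 = 59 ⊕ 20 = 79
byte 6: (a2 ⊕ 9e) ⊕ 6c = 3c ⊕ 6c = 50
byte 7: (76 ⊕ 17) ⊕ 6f = 61 ⊕ 6f = 0e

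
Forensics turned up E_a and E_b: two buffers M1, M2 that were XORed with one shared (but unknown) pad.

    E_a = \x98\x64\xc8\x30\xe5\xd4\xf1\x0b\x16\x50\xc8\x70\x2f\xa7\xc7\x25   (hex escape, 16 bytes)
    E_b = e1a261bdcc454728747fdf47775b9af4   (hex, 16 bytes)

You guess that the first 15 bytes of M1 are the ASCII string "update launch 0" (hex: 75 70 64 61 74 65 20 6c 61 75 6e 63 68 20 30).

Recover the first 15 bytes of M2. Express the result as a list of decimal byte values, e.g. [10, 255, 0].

First, E_a ⊕ E_b = (M1 ⊕ K) ⊕ (M2 ⊕ K) = M1 ⊕ M2, so the key drops out. Then M2 = (M1 ⊕ M2) ⊕ M1 over the first 15 bytes.
byte 0: (98 ^ e1) ^ 75 = 79 ^ 75 = 0c
byte 1: (64 ^ a2) ^ 70 = c6 ^ 70 = b6
byte 2: (c8 ^ 61) ^ 64 = a9 ^ 64 = cd
byte 3: (30 ^ bd) ^ 61 = 8d ^ 61 = ec
byte 4: (e5 ^ cc) ^ 74 = 29 ^ 74 = 5d
byte 5: (d4 ^ 45) ^ 65 = 91 ^ 65 = f4
byte 6: (f1 ^ 47) ^ 20 = b6 ^ 20 = 96
byte 7: (0b ^ 28) ^ 6c = 23 ^ 6c = 4f
byte 8: (16 ^ 74) ^ 61 = 62 ^ 61 = 03
byte 9: (50 ^ 7f) ^ 75 = 2f ^ 75 = 5a
byte 10: (c8 ^ df) ^ 6e = 17 ^ 6e = 79
byte 11: (70 ^ 47) ^ 63 = 37 ^ 63 = 54
byte 12: (2f ^ 77) ^ 68 = 58 ^ 68 = 30
byte 13: (a7 ^ 5b) ^ 20 = fc ^ 20 = dc
byte 14: (c7 ^ 9a) ^ 30 = 5d ^ 30 = 6d

[12, 182, 205, 236, 93, 244, 150, 79, 3, 90, 121, 84, 48, 220, 109]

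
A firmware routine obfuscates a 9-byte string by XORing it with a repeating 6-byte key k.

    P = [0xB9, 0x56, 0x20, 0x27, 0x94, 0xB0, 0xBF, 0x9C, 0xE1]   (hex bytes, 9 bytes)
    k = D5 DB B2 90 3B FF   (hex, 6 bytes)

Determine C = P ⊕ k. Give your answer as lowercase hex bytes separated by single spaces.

6c 8d 92 b7 af 4f 6a 47 53

The 6-byte key repeats, so the effective keystream is d5 db b2 90 3b ff d5 db b2.
byte 0: 10111001 XOR 11010101 = 01101100
byte 1: 01010110 XOR 11011011 = 10001101
byte 2: 00100000 XOR 10110010 = 10010010
byte 3: 00100111 XOR 10010000 = 10110111
byte 4: 10010100 XOR 00111011 = 10101111
byte 5: 10110000 XOR 11111111 = 01001111
byte 6: 10111111 XOR 11010101 = 01101010
byte 7: 10011100 XOR 11011011 = 01000111
byte 8: 11100001 XOR 10110010 = 01010011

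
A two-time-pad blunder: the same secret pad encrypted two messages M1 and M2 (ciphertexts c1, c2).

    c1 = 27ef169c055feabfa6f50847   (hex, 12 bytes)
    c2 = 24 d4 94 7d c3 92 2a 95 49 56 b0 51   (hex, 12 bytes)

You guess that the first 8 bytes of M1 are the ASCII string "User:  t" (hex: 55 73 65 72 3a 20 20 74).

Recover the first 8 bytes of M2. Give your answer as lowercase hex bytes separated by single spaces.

First, c1 ⊕ c2 = (M1 ⊕ K) ⊕ (M2 ⊕ K) = M1 ⊕ M2, so the key drops out. Then M2 = (M1 ⊕ M2) ⊕ M1 over the first 8 bytes.
byte 0: (27 ^ 24) ^ 55 = 03 ^ 55 = 56
byte 1: (ef ^ d4) ^ 73 = 3b ^ 73 = 48
byte 2: (16 ^ 94) ^ 65 = 82 ^ 65 = e7
byte 3: (9c ^ 7d) ^ 72 = e1 ^ 72 = 93
byte 4: (05 ^ c3) ^ 3a = c6 ^ 3a = fc
byte 5: (5f ^ 92) ^ 20 = cd ^ 20 = ed
byte 6: (ea ^ 2a) ^ 20 = c0 ^ 20 = e0
byte 7: (bf ^ 95) ^ 74 = 2a ^ 74 = 5e

56 48 e7 93 fc ed e0 5e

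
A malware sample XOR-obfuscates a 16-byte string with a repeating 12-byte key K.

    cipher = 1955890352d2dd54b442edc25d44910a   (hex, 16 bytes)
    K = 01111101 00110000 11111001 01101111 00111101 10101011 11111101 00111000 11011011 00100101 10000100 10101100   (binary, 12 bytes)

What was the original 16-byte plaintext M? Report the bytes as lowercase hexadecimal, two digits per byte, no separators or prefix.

The 12-byte key repeats, so the effective keystream is 7d 30 f9 6f 3d ab fd 38 db 25 84 ac 7d 30 f9 6f.
byte 0: 19 XOR 7d = 64
byte 1: 55 XOR 30 = 65
byte 2: 89 XOR f9 = 70
byte 3: 03 XOR 6f = 6c
byte 4: 52 XOR 3d = 6f
byte 5: d2 XOR ab = 79
byte 6: dd XOR fd = 20
byte 7: 54 XOR 38 = 6c
byte 8: b4 XOR db = 6f
byte 9: 42 XOR 25 = 67
byte 10: ed XOR 84 = 69
byte 11: c2 XOR ac = 6e
byte 12: 5d XOR 7d = 20
byte 13: 44 XOR 30 = 74
byte 14: 91 XOR f9 = 68
byte 15: 0a XOR 6f = 65

6465706c6f79206c6f67696e20746865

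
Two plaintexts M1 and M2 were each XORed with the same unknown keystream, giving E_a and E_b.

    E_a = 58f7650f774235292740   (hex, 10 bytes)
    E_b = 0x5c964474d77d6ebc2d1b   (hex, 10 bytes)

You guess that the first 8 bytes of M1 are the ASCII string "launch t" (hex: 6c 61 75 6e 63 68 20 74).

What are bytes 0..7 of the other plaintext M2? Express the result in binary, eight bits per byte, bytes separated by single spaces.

First, E_a ⊕ E_b = (M1 ⊕ K) ⊕ (M2 ⊕ K) = M1 ⊕ M2, so the key drops out. Then M2 = (M1 ⊕ M2) ⊕ M1 over the first 8 bytes.
byte 0: (58 ⊕ 5c) ⊕ 6c = 04 ⊕ 6c = 68
byte 1: (f7 ⊕ 96) ⊕ 61 = 61 ⊕ 61 = 00
byte 2: (65 ⊕ 44) ⊕ 75 = 21 ⊕ 75 = 54
byte 3: (0f ⊕ 74) ⊕ 6e = 7b ⊕ 6e = 15
byte 4: (77 ⊕ d7) ⊕ 63 = a0 ⊕ 63 = c3
byte 5: (42 ⊕ 7d) ⊕ 68 = 3f ⊕ 68 = 57
byte 6: (35 ⊕ 6e) ⊕ 20 = 5b ⊕ 20 = 7b
byte 7: (29 ⊕ bc) ⊕ 74 = 95 ⊕ 74 = e1

01101000 00000000 01010100 00010101 11000011 01010111 01111011 11100001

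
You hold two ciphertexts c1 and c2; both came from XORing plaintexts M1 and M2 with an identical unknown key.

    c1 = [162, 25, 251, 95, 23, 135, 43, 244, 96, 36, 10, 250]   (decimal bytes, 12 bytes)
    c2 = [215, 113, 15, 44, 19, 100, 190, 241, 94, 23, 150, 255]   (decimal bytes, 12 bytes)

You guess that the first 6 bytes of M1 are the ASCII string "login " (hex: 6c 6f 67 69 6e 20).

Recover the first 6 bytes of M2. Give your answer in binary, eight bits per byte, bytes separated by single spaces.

00011001 00000111 10010011 00011010 01101010 11000011

First, c1 ⊕ c2 = (M1 ⊕ K) ⊕ (M2 ⊕ K) = M1 ⊕ M2, so the key drops out. Then M2 = (M1 ⊕ M2) ⊕ M1 over the first 6 bytes.
byte 0: (a2 ⊕ d7) ⊕ 6c = 75 ⊕ 6c = 19
byte 1: (19 ⊕ 71) ⊕ 6f = 68 ⊕ 6f = 07
byte 2: (fb ⊕ 0f) ⊕ 67 = f4 ⊕ 67 = 93
byte 3: (5f ⊕ 2c) ⊕ 69 = 73 ⊕ 69 = 1a
byte 4: (17 ⊕ 13) ⊕ 6e = 04 ⊕ 6e = 6a
byte 5: (87 ⊕ 64) ⊕ 20 = e3 ⊕ 20 = c3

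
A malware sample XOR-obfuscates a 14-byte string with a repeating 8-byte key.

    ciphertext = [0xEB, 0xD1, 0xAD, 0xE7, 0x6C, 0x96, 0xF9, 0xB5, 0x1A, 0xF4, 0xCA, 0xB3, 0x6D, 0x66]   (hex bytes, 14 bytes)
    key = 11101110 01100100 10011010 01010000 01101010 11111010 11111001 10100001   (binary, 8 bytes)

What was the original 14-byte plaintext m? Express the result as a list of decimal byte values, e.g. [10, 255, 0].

[5, 181, 55, 183, 6, 108, 0, 20, 244, 144, 80, 227, 7, 156]

The 8-byte key repeats, so the effective keystream is ee 64 9a 50 6a fa f9 a1 ee 64 9a 50 6a fa.
byte 0: 235 xor 238 =   5
byte 1: 209 xor 100 = 181
byte 2: 173 xor 154 =  55
byte 3: 231 xor  80 = 183
byte 4: 108 xor 106 =   6
byte 5: 150 xor 250 = 108
byte 6: 249 xor 249 =   0
byte 7: 181 xor 161 =  20
byte 8:  26 xor 238 = 244
byte 9: 244 xor 100 = 144
byte 10: 202 xor 154 =  80
byte 11: 179 xor  80 = 227
byte 12: 109 xor 106 =   7
byte 13: 102 xor 250 = 156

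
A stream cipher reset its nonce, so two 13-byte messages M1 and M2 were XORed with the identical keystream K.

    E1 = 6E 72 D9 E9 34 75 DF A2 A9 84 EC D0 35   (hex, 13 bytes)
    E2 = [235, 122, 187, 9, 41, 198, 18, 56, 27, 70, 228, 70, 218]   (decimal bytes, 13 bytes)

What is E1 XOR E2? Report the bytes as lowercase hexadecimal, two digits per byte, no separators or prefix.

E1 ⊕ E2 = (M1 ⊕ K) ⊕ (M2 ⊕ K) = M1 ⊕ M2 — the shared key cancels under XOR.
byte 0: 110 ^ 235 = 133
byte 1: 114 ^ 122 =   8
byte 2: 217 ^ 187 =  98
byte 3: 233 ^   9 = 224
byte 4:  52 ^  41 =  29
byte 5: 117 ^ 198 = 179
byte 6: 223 ^  18 = 205
byte 7: 162 ^  56 = 154
byte 8: 169 ^  27 = 178
byte 9: 132 ^  70 = 194
byte 10: 236 ^ 228 =   8
byte 11: 208 ^  70 = 150
byte 12:  53 ^ 218 = 239

850862e01db3cd9ab2c20896ef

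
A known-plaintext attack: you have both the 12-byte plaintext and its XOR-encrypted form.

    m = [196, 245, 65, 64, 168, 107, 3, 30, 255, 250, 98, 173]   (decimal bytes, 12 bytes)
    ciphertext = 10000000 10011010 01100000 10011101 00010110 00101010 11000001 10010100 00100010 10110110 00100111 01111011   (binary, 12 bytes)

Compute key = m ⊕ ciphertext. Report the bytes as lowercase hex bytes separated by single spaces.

Since ciphertext = m ⊕ key, XORing both sides with m gives key = m ⊕ ciphertext.
196 XOR 128 =  68
245 XOR 154 = 111
 65 XOR  96 =  33
 64 XOR 157 = 221
168 XOR  22 = 190
107 XOR  42 =  65
  3 XOR 193 = 194
 30 XOR 148 = 138
255 XOR  34 = 221
250 XOR 182 =  76
 98 XOR  39 =  69
173 XOR 123 = 214

44 6f 21 dd be 41 c2 8a dd 4c 45 d6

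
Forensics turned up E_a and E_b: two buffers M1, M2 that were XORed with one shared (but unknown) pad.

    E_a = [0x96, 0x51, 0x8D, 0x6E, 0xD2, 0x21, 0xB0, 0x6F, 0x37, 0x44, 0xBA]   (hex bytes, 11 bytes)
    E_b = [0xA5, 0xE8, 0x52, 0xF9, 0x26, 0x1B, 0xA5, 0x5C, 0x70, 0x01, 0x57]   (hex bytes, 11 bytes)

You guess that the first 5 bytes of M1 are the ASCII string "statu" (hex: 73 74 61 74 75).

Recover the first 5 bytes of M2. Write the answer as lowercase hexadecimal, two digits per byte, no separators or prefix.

40cdbee381

First, E_a ⊕ E_b = (M1 ⊕ K) ⊕ (M2 ⊕ K) = M1 ⊕ M2, so the key drops out. Then M2 = (M1 ⊕ M2) ⊕ M1 over the first 5 bytes.
byte 0: (96 xor a5) xor 73 = 33 xor 73 = 40
byte 1: (51 xor e8) xor 74 = b9 xor 74 = cd
byte 2: (8d xor 52) xor 61 = df xor 61 = be
byte 3: (6e xor f9) xor 74 = 97 xor 74 = e3
byte 4: (d2 xor 26) xor 75 = f4 xor 75 = 81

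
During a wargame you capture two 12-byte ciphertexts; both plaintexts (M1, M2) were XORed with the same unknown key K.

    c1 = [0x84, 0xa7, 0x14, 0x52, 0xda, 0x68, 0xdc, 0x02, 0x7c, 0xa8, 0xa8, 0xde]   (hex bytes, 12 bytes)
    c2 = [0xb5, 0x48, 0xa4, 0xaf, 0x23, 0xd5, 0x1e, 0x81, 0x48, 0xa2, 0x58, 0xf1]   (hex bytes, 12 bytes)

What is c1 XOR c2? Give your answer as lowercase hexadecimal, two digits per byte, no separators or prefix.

c1 ⊕ c2 = (M1 ⊕ K) ⊕ (M2 ⊕ K) = M1 ⊕ M2 — the shared key cancels under XOR.
byte 0: 10000100 XOR 10110101 = 00110001
byte 1: 10100111 XOR 01001000 = 11101111
byte 2: 00010100 XOR 10100100 = 10110000
byte 3: 01010010 XOR 10101111 = 11111101
byte 4: 11011010 XOR 00100011 = 11111001
byte 5: 01101000 XOR 11010101 = 10111101
byte 6: 11011100 XOR 00011110 = 11000010
byte 7: 00000010 XOR 10000001 = 10000011
byte 8: 01111100 XOR 01001000 = 00110100
byte 9: 10101000 XOR 10100010 = 00001010
byte 10: 10101000 XOR 01011000 = 11110000
byte 11: 11011110 XOR 11110001 = 00101111

31efb0fdf9bdc283340af02f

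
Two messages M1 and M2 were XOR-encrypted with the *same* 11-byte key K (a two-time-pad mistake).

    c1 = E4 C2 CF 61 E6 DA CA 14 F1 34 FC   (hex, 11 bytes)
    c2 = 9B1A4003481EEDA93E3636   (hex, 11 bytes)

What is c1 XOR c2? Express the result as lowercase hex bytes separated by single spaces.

c1 ⊕ c2 = (M1 ⊕ K) ⊕ (M2 ⊕ K) = M1 ⊕ M2 — the shared key cancels under XOR.
e4 ^ 9b = 7f
c2 ^ 1a = d8
cf ^ 40 = 8f
61 ^ 03 = 62
e6 ^ 48 = ae
da ^ 1e = c4
ca ^ ed = 27
14 ^ a9 = bd
f1 ^ 3e = cf
34 ^ 36 = 02
fc ^ 36 = ca

7f d8 8f 62 ae c4 27 bd cf 02 ca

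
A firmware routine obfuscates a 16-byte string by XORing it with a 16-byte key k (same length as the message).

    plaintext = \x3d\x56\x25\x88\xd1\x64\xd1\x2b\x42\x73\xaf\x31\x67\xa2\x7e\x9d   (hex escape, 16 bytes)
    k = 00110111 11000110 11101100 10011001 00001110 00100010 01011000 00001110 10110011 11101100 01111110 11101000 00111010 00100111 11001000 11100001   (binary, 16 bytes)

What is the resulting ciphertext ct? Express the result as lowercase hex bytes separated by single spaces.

0a 90 c9 11 df 46 89 25 f1 9f d1 d9 5d 85 b6 7c

XOR is its own inverse, so applying the key byte-wise gives the result directly.
byte 0: 00111101 XOR 00110111 = 00001010
byte 1: 01010110 XOR 11000110 = 10010000
byte 2: 00100101 XOR 11101100 = 11001001
byte 3: 10001000 XOR 10011001 = 00010001
byte 4: 11010001 XOR 00001110 = 11011111
byte 5: 01100100 XOR 00100010 = 01000110
byte 6: 11010001 XOR 01011000 = 10001001
byte 7: 00101011 XOR 00001110 = 00100101
byte 8: 01000010 XOR 10110011 = 11110001
byte 9: 01110011 XOR 11101100 = 10011111
byte 10: 10101111 XOR 01111110 = 11010001
byte 11: 00110001 XOR 11101000 = 11011001
byte 12: 01100111 XOR 00111010 = 01011101
byte 13: 10100010 XOR 00100111 = 10000101
byte 14: 01111110 XOR 11001000 = 10110110
byte 15: 10011101 XOR 11100001 = 01111100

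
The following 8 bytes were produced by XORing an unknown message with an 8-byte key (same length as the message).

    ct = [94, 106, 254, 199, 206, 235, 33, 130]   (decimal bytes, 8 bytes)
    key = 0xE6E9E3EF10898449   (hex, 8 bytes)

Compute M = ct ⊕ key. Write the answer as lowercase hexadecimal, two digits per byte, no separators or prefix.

b8831d28de62a5cb

XOR is its own inverse, so applying the key byte-wise gives the result directly.
byte 0:  94 XOR 230 = 184
byte 1: 106 XOR 233 = 131
byte 2: 254 XOR 227 =  29
byte 3: 199 XOR 239 =  40
byte 4: 206 XOR  16 = 222
byte 5: 235 XOR 137 =  98
byte 6:  33 XOR 132 = 165
byte 7: 130 XOR  73 = 203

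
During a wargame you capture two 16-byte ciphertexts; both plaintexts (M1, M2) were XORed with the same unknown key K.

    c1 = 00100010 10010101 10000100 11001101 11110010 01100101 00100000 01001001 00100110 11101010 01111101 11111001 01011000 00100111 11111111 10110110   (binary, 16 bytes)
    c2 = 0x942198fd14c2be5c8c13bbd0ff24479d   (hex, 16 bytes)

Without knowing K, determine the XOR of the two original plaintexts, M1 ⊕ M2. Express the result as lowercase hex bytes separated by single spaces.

b6 b4 1c 30 e6 a7 9e 15 aa f9 c6 29 a7 03 b8 2b

c1 ⊕ c2 = (M1 ⊕ K) ⊕ (M2 ⊕ K) = M1 ⊕ M2 — the shared key cancels under XOR.
22 ⊕ 94 = b6
95 ⊕ 21 = b4
84 ⊕ 98 = 1c
cd ⊕ fd = 30
f2 ⊕ 14 = e6
65 ⊕ c2 = a7
20 ⊕ be = 9e
49 ⊕ 5c = 15
26 ⊕ 8c = aa
ea ⊕ 13 = f9
7d ⊕ bb = c6
f9 ⊕ d0 = 29
58 ⊕ ff = a7
27 ⊕ 24 = 03
ff ⊕ 47 = b8
b6 ⊕ 9d = 2b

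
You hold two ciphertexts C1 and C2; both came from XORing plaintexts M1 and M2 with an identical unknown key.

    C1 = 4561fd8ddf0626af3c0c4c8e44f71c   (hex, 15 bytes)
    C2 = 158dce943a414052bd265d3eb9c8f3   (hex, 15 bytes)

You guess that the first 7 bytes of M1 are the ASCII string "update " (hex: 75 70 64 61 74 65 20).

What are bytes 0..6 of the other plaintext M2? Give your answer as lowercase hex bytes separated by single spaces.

First, C1 ⊕ C2 = (M1 ⊕ K) ⊕ (M2 ⊕ K) = M1 ⊕ M2, so the key drops out. Then M2 = (M1 ⊕ M2) ⊕ M1 over the first 7 bytes.
byte 0: (45 ^ 15) ^ 75 = 50 ^ 75 = 25
byte 1: (61 ^ 8d) ^ 70 = ec ^ 70 = 9c
byte 2: (fd ^ ce) ^ 64 = 33 ^ 64 = 57
byte 3: (8d ^ 94) ^ 61 = 19 ^ 61 = 78
byte 4: (df ^ 3a) ^ 74 = e5 ^ 74 = 91
byte 5: (06 ^ 41) ^ 65 = 47 ^ 65 = 22
byte 6: (26 ^ 40) ^ 20 = 66 ^ 20 = 46

25 9c 57 78 91 22 46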